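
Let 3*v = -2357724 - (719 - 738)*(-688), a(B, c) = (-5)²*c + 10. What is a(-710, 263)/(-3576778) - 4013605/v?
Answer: 21525855251205/4239905487644 ≈ 5.0770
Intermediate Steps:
a(B, c) = 10 + 25*c (a(B, c) = 25*c + 10 = 10 + 25*c)
v = -2370796/3 (v = (-2357724 - (719 - 738)*(-688))/3 = (-2357724 - (-19)*(-688))/3 = (-2357724 - 1*13072)/3 = (-2357724 - 13072)/3 = (⅓)*(-2370796) = -2370796/3 ≈ -7.9027e+5)
a(-710, 263)/(-3576778) - 4013605/v = (10 + 25*263)/(-3576778) - 4013605/(-2370796/3) = (10 + 6575)*(-1/3576778) - 4013605*(-3/2370796) = 6585*(-1/3576778) + 12040815/2370796 = -6585/3576778 + 12040815/2370796 = 21525855251205/4239905487644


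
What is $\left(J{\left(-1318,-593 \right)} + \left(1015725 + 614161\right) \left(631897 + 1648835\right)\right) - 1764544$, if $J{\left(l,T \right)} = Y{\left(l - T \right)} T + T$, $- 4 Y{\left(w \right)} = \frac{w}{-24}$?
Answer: $\frac{356863814005765}{96} \approx 3.7173 \cdot 10^{12}$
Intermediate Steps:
$Y{\left(w \right)} = \frac{w}{96}$ ($Y{\left(w \right)} = - \frac{w \frac{1}{-24}}{4} = - \frac{w \left(- \frac{1}{24}\right)}{4} = - \frac{\left(- \frac{1}{24}\right) w}{4} = \frac{w}{96}$)
$J{\left(l,T \right)} = T + T \left(- \frac{T}{96} + \frac{l}{96}\right)$ ($J{\left(l,T \right)} = \frac{l - T}{96} T + T = \left(- \frac{T}{96} + \frac{l}{96}\right) T + T = T \left(- \frac{T}{96} + \frac{l}{96}\right) + T = T + T \left(- \frac{T}{96} + \frac{l}{96}\right)$)
$\left(J{\left(-1318,-593 \right)} + \left(1015725 + 614161\right) \left(631897 + 1648835\right)\right) - 1764544 = \left(\frac{1}{96} \left(-593\right) \left(96 - 1318 - -593\right) + \left(1015725 + 614161\right) \left(631897 + 1648835\right)\right) - 1764544 = \left(\frac{1}{96} \left(-593\right) \left(96 - 1318 + 593\right) + 1629886 \cdot 2280732\right) - 1764544 = \left(\frac{1}{96} \left(-593\right) \left(-629\right) + 3717333156552\right) - 1764544 = \left(\frac{372997}{96} + 3717333156552\right) - 1764544 = \frac{356863983401989}{96} - 1764544 = \frac{356863814005765}{96}$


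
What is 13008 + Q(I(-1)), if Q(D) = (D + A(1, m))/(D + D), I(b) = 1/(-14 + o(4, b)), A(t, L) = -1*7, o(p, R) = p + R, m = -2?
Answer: 13047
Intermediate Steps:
o(p, R) = R + p
A(t, L) = -7
I(b) = 1/(-10 + b) (I(b) = 1/(-14 + (b + 4)) = 1/(-14 + (4 + b)) = 1/(-10 + b))
Q(D) = (-7 + D)/(2*D) (Q(D) = (D - 7)/(D + D) = (-7 + D)/((2*D)) = (-7 + D)*(1/(2*D)) = (-7 + D)/(2*D))
13008 + Q(I(-1)) = 13008 + (-7 + 1/(-10 - 1))/(2*(1/(-10 - 1))) = 13008 + (-7 + 1/(-11))/(2*(1/(-11))) = 13008 + (-7 - 1/11)/(2*(-1/11)) = 13008 + (½)*(-11)*(-78/11) = 13008 + 39 = 13047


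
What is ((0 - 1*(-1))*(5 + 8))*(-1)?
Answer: -13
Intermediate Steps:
((0 - 1*(-1))*(5 + 8))*(-1) = ((0 + 1)*13)*(-1) = (1*13)*(-1) = 13*(-1) = -13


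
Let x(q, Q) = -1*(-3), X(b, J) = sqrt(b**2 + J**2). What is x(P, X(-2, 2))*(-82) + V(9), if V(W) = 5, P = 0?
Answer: -241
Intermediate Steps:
X(b, J) = sqrt(J**2 + b**2)
x(q, Q) = 3
x(P, X(-2, 2))*(-82) + V(9) = 3*(-82) + 5 = -246 + 5 = -241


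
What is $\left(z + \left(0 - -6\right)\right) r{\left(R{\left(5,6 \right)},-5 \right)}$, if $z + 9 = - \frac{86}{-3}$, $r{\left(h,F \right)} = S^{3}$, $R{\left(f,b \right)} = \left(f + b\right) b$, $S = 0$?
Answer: $0$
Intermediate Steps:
$R{\left(f,b \right)} = b \left(b + f\right)$ ($R{\left(f,b \right)} = \left(b + f\right) b = b \left(b + f\right)$)
$r{\left(h,F \right)} = 0$ ($r{\left(h,F \right)} = 0^{3} = 0$)
$z = \frac{59}{3}$ ($z = -9 - \frac{86}{-3} = -9 - - \frac{86}{3} = -9 + \frac{86}{3} = \frac{59}{3} \approx 19.667$)
$\left(z + \left(0 - -6\right)\right) r{\left(R{\left(5,6 \right)},-5 \right)} = \left(\frac{59}{3} + \left(0 - -6\right)\right) 0 = \left(\frac{59}{3} + \left(0 + 6\right)\right) 0 = \left(\frac{59}{3} + 6\right) 0 = \frac{77}{3} \cdot 0 = 0$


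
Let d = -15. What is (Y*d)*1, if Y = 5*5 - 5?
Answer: -300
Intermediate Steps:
Y = 20 (Y = 25 - 5 = 20)
(Y*d)*1 = (20*(-15))*1 = -300*1 = -300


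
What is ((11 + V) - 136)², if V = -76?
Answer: 40401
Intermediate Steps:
((11 + V) - 136)² = ((11 - 76) - 136)² = (-65 - 136)² = (-201)² = 40401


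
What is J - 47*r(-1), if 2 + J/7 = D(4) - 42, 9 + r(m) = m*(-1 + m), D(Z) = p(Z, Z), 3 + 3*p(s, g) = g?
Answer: 70/3 ≈ 23.333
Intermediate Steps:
p(s, g) = -1 + g/3
D(Z) = -1 + Z/3
r(m) = -9 + m*(-1 + m)
J = -917/3 (J = -14 + 7*((-1 + (⅓)*4) - 42) = -14 + 7*((-1 + 4/3) - 42) = -14 + 7*(⅓ - 42) = -14 + 7*(-125/3) = -14 - 875/3 = -917/3 ≈ -305.67)
J - 47*r(-1) = -917/3 - 47*(-9 + (-1)² - 1*(-1)) = -917/3 - 47*(-9 + 1 + 1) = -917/3 - 47*(-7) = -917/3 + 329 = 70/3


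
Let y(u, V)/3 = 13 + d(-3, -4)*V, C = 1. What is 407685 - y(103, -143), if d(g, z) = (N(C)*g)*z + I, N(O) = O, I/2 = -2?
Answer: 411078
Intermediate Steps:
I = -4 (I = 2*(-2) = -4)
d(g, z) = -4 + g*z (d(g, z) = (1*g)*z - 4 = g*z - 4 = -4 + g*z)
y(u, V) = 39 + 24*V (y(u, V) = 3*(13 + (-4 - 3*(-4))*V) = 3*(13 + (-4 + 12)*V) = 3*(13 + 8*V) = 39 + 24*V)
407685 - y(103, -143) = 407685 - (39 + 24*(-143)) = 407685 - (39 - 3432) = 407685 - 1*(-3393) = 407685 + 3393 = 411078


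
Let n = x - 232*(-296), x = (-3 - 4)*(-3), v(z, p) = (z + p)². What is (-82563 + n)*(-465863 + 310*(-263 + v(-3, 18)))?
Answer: 6624908410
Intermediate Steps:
v(z, p) = (p + z)²
x = 21 (x = -7*(-3) = 21)
n = 68693 (n = 21 - 232*(-296) = 21 + 68672 = 68693)
(-82563 + n)*(-465863 + 310*(-263 + v(-3, 18))) = (-82563 + 68693)*(-465863 + 310*(-263 + (18 - 3)²)) = -13870*(-465863 + 310*(-263 + 15²)) = -13870*(-465863 + 310*(-263 + 225)) = -13870*(-465863 + 310*(-38)) = -13870*(-465863 - 11780) = -13870*(-477643) = 6624908410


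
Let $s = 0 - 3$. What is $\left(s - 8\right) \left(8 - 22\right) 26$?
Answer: $4004$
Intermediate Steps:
$s = -3$ ($s = 0 - 3 = -3$)
$\left(s - 8\right) \left(8 - 22\right) 26 = \left(-3 - 8\right) \left(8 - 22\right) 26 = \left(-3 - 8\right) \left(-14\right) 26 = \left(-11\right) \left(-14\right) 26 = 154 \cdot 26 = 4004$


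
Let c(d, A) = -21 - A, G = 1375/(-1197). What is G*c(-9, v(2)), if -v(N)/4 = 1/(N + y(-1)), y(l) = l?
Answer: 23375/1197 ≈ 19.528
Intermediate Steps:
G = -1375/1197 (G = 1375*(-1/1197) = -1375/1197 ≈ -1.1487)
v(N) = -4/(-1 + N) (v(N) = -4/(N - 1) = -4/(-1 + N))
G*c(-9, v(2)) = -1375*(-21 - (-4)/(-1 + 2))/1197 = -1375*(-21 - (-4)/1)/1197 = -1375*(-21 - (-4))/1197 = -1375*(-21 - 1*(-4))/1197 = -1375*(-21 + 4)/1197 = -1375/1197*(-17) = 23375/1197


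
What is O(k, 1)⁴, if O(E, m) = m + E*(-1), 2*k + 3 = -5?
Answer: 625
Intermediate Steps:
k = -4 (k = -3/2 + (½)*(-5) = -3/2 - 5/2 = -4)
O(E, m) = m - E
O(k, 1)⁴ = (1 - 1*(-4))⁴ = (1 + 4)⁴ = 5⁴ = 625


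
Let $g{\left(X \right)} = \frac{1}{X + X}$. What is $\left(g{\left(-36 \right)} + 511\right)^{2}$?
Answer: $\frac{1353577681}{5184} \approx 2.6111 \cdot 10^{5}$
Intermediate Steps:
$g{\left(X \right)} = \frac{1}{2 X}$
$\left(g{\left(-36 \right)} + 511\right)^{2} = \left(\frac{1}{2 \left(-36\right)} + 511\right)^{2} = \left(\frac{1}{2} \left(- \frac{1}{36}\right) + 511\right)^{2} = \left(- \frac{1}{72} + 511\right)^{2} = \left(\frac{36791}{72}\right)^{2} = \frac{1353577681}{5184}$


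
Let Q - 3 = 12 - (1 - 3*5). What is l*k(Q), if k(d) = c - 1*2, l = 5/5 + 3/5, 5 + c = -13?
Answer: -32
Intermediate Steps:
c = -18 (c = -5 - 13 = -18)
Q = 29 (Q = 3 + (12 - (1 - 3*5)) = 3 + (12 - (1 - 15)) = 3 + (12 - 1*(-14)) = 3 + (12 + 14) = 3 + 26 = 29)
l = 8/5 (l = 5*(1/5) + 3*(1/5) = 1 + 3/5 = 8/5 ≈ 1.6000)
k(d) = -20 (k(d) = -18 - 1*2 = -18 - 2 = -20)
l*k(Q) = (8/5)*(-20) = -32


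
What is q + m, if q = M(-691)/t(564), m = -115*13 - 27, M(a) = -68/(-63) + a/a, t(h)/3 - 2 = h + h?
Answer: -325053409/213570 ≈ -1522.0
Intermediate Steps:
t(h) = 6 + 6*h (t(h) = 6 + 3*(h + h) = 6 + 3*(2*h) = 6 + 6*h)
M(a) = 131/63 (M(a) = -68*(-1/63) + 1 = 68/63 + 1 = 131/63)
m = -1522 (m = -1495 - 27 = -1522)
q = 131/213570 (q = 131/(63*(6 + 6*564)) = 131/(63*(6 + 3384)) = (131/63)/3390 = (131/63)*(1/3390) = 131/213570 ≈ 0.00061338)
q + m = 131/213570 - 1522 = -325053409/213570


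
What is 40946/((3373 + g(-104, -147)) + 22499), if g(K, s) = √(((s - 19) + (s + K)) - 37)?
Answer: 529677456/334680419 - 20473*I*√454/334680419 ≈ 1.5826 - 0.0013034*I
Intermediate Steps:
g(K, s) = √(-56 + K + 2*s) (g(K, s) = √(((-19 + s) + (K + s)) - 37) = √((-19 + K + 2*s) - 37) = √(-56 + K + 2*s))
40946/((3373 + g(-104, -147)) + 22499) = 40946/((3373 + √(-56 - 104 + 2*(-147))) + 22499) = 40946/((3373 + √(-56 - 104 - 294)) + 22499) = 40946/((3373 + √(-454)) + 22499) = 40946/((3373 + I*√454) + 22499) = 40946/(25872 + I*√454)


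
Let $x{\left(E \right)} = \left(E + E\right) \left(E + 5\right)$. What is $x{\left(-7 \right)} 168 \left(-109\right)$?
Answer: $-512736$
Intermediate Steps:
$x{\left(E \right)} = 2 E \left(5 + E\right)$
$x{\left(-7 \right)} 168 \left(-109\right) = 2 \left(-7\right) \left(5 - 7\right) 168 \left(-109\right) = 2 \left(-7\right) \left(-2\right) 168 \left(-109\right) = 28 \cdot 168 \left(-109\right) = 4704 \left(-109\right) = -512736$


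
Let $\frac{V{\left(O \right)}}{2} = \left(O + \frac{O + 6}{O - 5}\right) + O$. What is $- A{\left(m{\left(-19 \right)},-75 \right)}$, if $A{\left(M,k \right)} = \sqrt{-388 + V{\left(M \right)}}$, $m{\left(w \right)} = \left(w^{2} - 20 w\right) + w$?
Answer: $- \frac{2 \sqrt{321566613}}{717} \approx -50.02$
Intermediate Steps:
$m{\left(w \right)} = w^{2} - 19 w$
$V{\left(O \right)} = 4 O + \frac{2 \left(6 + O\right)}{-5 + O}$ ($V{\left(O \right)} = 2 \left(\left(O + \frac{O + 6}{O - 5}\right) + O\right) = 2 \left(\left(O + \frac{6 + O}{-5 + O}\right) + O\right) = 2 \left(2 O + \frac{6 + O}{-5 + O}\right) = 4 O + \frac{2 \left(6 + O\right)}{-5 + O}$)
$A{\left(M,k \right)} = \sqrt{-388 + \frac{2 \left(6 - 9 M + 2 M^{2}\right)}{-5 + M}}$
$- A{\left(m{\left(-19 \right)},-75 \right)} = - \sqrt{2} \sqrt{\frac{976 - 203 \left(- 19 \left(-19 - 19\right)\right) + 2 \left(- 19 \left(-19 - 19\right)\right)^{2}}{-5 - 19 \left(-19 - 19\right)}} = - \sqrt{2} \sqrt{\frac{976 - 203 \left(\left(-19\right) \left(-38\right)\right) + 2 \left(\left(-19\right) \left(-38\right)\right)^{2}}{-5 - -722}} = - \sqrt{2} \sqrt{\frac{976 - 146566 + 2 \cdot 722^{2}}{-5 + 722}} = - \sqrt{2} \sqrt{\frac{976 - 146566 + 2 \cdot 521284}{717}} = - \sqrt{2} \sqrt{\frac{976 - 146566 + 1042568}{717}} = - \sqrt{2} \sqrt{\frac{1}{717} \cdot 896978} = - \sqrt{2} \sqrt{\frac{896978}{717}} = - \sqrt{2} \frac{\sqrt{643133226}}{717} = - \frac{2 \sqrt{321566613}}{717}$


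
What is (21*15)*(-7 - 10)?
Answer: -5355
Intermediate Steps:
(21*15)*(-7 - 10) = 315*(-17) = -5355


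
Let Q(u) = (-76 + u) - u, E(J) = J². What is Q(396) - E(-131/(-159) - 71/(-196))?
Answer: -75177223321/971194896 ≈ -77.407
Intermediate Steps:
Q(u) = -76
Q(396) - E(-131/(-159) - 71/(-196)) = -76 - (-131/(-159) - 71/(-196))² = -76 - (-131*(-1/159) - 71*(-1/196))² = -76 - (131/159 + 71/196)² = -76 - (36965/31164)² = -76 - 1*1366411225/971194896 = -76 - 1366411225/971194896 = -75177223321/971194896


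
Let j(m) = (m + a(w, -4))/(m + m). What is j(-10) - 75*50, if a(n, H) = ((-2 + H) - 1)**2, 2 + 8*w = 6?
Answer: -75039/20 ≈ -3751.9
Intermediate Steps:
w = 1/2 (w = -1/4 + (1/8)*6 = -1/4 + 3/4 = 1/2 ≈ 0.50000)
a(n, H) = (-3 + H)**2
j(m) = (49 + m)/(2*m) (j(m) = (m + (-3 - 4)**2)/(m + m) = (m + (-7)**2)/((2*m)) = (m + 49)*(1/(2*m)) = (49 + m)*(1/(2*m)) = (49 + m)/(2*m))
j(-10) - 75*50 = (1/2)*(49 - 10)/(-10) - 75*50 = (1/2)*(-1/10)*39 - 3750 = -39/20 - 3750 = -75039/20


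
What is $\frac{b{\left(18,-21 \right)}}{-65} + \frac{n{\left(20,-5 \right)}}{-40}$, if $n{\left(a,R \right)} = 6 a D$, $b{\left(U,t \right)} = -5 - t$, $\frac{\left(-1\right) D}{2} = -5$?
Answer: $- \frac{1966}{65} \approx -30.246$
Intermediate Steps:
$D = 10$ ($D = \left(-2\right) \left(-5\right) = 10$)
$n{\left(a,R \right)} = 60 a$ ($n{\left(a,R \right)} = 6 a 10 = 60 a$)
$\frac{b{\left(18,-21 \right)}}{-65} + \frac{n{\left(20,-5 \right)}}{-40} = \frac{-5 - -21}{-65} + \frac{60 \cdot 20}{-40} = \left(-5 + 21\right) \left(- \frac{1}{65}\right) + 1200 \left(- \frac{1}{40}\right) = 16 \left(- \frac{1}{65}\right) - 30 = - \frac{16}{65} - 30 = - \frac{1966}{65}$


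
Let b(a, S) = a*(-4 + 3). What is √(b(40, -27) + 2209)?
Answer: 3*√241 ≈ 46.573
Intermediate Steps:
b(a, S) = -a (b(a, S) = a*(-1) = -a)
√(b(40, -27) + 2209) = √(-1*40 + 2209) = √(-40 + 2209) = √2169 = 3*√241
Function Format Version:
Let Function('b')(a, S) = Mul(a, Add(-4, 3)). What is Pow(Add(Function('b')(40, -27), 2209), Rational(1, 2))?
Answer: Mul(3, Pow(241, Rational(1, 2))) ≈ 46.573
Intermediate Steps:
Function('b')(a, S) = Mul(-1, a) (Function('b')(a, S) = Mul(a, -1) = Mul(-1, a))
Pow(Add(Function('b')(40, -27), 2209), Rational(1, 2)) = Pow(Add(Mul(-1, 40), 2209), Rational(1, 2)) = Pow(Add(-40, 2209), Rational(1, 2)) = Pow(2169, Rational(1, 2)) = Mul(3, Pow(241, Rational(1, 2)))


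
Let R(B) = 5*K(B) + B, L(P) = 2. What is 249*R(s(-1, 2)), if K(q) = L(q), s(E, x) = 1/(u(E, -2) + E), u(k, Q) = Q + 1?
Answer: 4731/2 ≈ 2365.5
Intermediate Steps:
u(k, Q) = 1 + Q
s(E, x) = 1/(-1 + E) (s(E, x) = 1/((1 - 2) + E) = 1/(-1 + E))
K(q) = 2
R(B) = 10 + B (R(B) = 5*2 + B = 10 + B)
249*R(s(-1, 2)) = 249*(10 + 1/(-1 - 1)) = 249*(10 + 1/(-2)) = 249*(10 - ½) = 249*(19/2) = 4731/2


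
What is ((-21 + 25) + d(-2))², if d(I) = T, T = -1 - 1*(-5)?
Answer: 64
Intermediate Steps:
T = 4 (T = -1 + 5 = 4)
d(I) = 4
((-21 + 25) + d(-2))² = ((-21 + 25) + 4)² = (4 + 4)² = 8² = 64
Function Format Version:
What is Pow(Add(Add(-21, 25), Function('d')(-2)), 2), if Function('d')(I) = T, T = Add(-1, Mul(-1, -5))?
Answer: 64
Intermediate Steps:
T = 4 (T = Add(-1, 5) = 4)
Function('d')(I) = 4
Pow(Add(Add(-21, 25), Function('d')(-2)), 2) = Pow(Add(Add(-21, 25), 4), 2) = Pow(Add(4, 4), 2) = Pow(8, 2) = 64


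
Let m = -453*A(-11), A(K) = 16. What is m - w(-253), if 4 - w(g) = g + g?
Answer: -7758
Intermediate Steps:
w(g) = 4 - 2*g (w(g) = 4 - (g + g) = 4 - 2*g)
m = -7248 (m = -453*16 = -7248)
m - w(-253) = -7248 - (4 - 2*(-253)) = -7248 - (4 + 506) = -7248 - 1*510 = -7248 - 510 = -7758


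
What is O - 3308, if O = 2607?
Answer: -701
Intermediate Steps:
O - 3308 = 2607 - 3308 = -701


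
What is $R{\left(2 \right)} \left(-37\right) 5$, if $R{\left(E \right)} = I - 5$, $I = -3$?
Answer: $1480$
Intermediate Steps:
$R{\left(E \right)} = -8$ ($R{\left(E \right)} = -3 - 5 = -8$)
$R{\left(2 \right)} \left(-37\right) 5 = \left(-8\right) \left(-37\right) 5 = 296 \cdot 5 = 1480$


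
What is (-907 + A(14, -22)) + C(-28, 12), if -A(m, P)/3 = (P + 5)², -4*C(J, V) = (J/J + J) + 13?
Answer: -3541/2 ≈ -1770.5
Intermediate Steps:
C(J, V) = -7/2 - J/4 (C(J, V) = -((J/J + J) + 13)/4 = -((1 + J) + 13)/4 = -(14 + J)/4 = -7/2 - J/4)
A(m, P) = -3*(5 + P)² (A(m, P) = -3*(P + 5)² = -3*(5 + P)²)
(-907 + A(14, -22)) + C(-28, 12) = (-907 - 3*(5 - 22)²) + (-7/2 - ¼*(-28)) = (-907 - 3*(-17)²) + (-7/2 + 7) = (-907 - 3*289) + 7/2 = (-907 - 867) + 7/2 = -1774 + 7/2 = -3541/2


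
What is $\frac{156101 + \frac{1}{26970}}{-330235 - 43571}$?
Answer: $- \frac{4210043971}{10081547820} \approx -0.4176$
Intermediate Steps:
$\frac{156101 + \frac{1}{26970}}{-330235 - 43571} = \frac{156101 + \frac{1}{26970}}{-373806} = \frac{4210043971}{26970} \left(- \frac{1}{373806}\right) = - \frac{4210043971}{10081547820}$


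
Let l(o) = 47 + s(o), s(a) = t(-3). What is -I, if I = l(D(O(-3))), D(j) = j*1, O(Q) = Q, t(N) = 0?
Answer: -47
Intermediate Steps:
D(j) = j
s(a) = 0
l(o) = 47 (l(o) = 47 + 0 = 47)
I = 47
-I = -1*47 = -47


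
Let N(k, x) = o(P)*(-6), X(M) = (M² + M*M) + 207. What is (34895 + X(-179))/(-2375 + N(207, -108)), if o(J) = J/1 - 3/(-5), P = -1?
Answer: -495920/11863 ≈ -41.804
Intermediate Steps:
X(M) = 207 + 2*M² (X(M) = (M² + M²) + 207 = 2*M² + 207 = 207 + 2*M²)
o(J) = ⅗ + J (o(J) = J*1 - 3*(-⅕) = J + ⅗ = ⅗ + J)
N(k, x) = 12/5 (N(k, x) = (⅗ - 1)*(-6) = -⅖*(-6) = 12/5)
(34895 + X(-179))/(-2375 + N(207, -108)) = (34895 + (207 + 2*(-179)²))/(-2375 + 12/5) = (34895 + (207 + 2*32041))/(-11863/5) = (34895 + (207 + 64082))*(-5/11863) = (34895 + 64289)*(-5/11863) = 99184*(-5/11863) = -495920/11863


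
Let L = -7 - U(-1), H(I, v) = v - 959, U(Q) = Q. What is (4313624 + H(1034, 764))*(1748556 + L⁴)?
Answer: 7547862362508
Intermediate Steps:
H(I, v) = -959 + v
L = -6 (L = -7 - 1*(-1) = -7 + 1 = -6)
(4313624 + H(1034, 764))*(1748556 + L⁴) = (4313624 + (-959 + 764))*(1748556 + (-6)⁴) = (4313624 - 195)*(1748556 + 1296) = 4313429*1749852 = 7547862362508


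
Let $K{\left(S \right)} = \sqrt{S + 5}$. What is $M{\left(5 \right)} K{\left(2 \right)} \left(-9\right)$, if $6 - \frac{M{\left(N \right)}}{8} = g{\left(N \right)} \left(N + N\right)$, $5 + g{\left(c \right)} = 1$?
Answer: $- 3312 \sqrt{7} \approx -8762.7$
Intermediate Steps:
$g{\left(c \right)} = -4$ ($g{\left(c \right)} = -5 + 1 = -4$)
$K{\left(S \right)} = \sqrt{5 + S}$
$M{\left(N \right)} = 48 + 64 N$ ($M{\left(N \right)} = 48 - 8 \left(- 4 \left(N + N\right)\right) = 48 - 8 \left(- 4 \cdot 2 N\right) = 48 - 8 \left(- 8 N\right) = 48 + 64 N$)
$M{\left(5 \right)} K{\left(2 \right)} \left(-9\right) = \left(48 + 64 \cdot 5\right) \sqrt{5 + 2} \left(-9\right) = \left(48 + 320\right) \sqrt{7} \left(-9\right) = 368 \sqrt{7} \left(-9\right) = - 3312 \sqrt{7}$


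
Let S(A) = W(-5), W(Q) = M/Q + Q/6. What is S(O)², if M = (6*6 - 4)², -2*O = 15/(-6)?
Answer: 38056561/900 ≈ 42285.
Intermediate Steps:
O = 5/4 (O = -15/(2*(-6)) = -15*(-1)/(2*6) = -½*(-5/2) = 5/4 ≈ 1.2500)
M = 1024 (M = (36 - 4)² = 32² = 1024)
W(Q) = 1024/Q + Q/6
S(A) = -6169/30 (S(A) = 1024/(-5) + (⅙)*(-5) = 1024*(-⅕) - ⅚ = -1024/5 - ⅚ = -6169/30)
S(O)² = (-6169/30)² = 38056561/900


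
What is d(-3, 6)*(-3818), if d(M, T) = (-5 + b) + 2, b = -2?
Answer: 19090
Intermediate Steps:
d(M, T) = -5 (d(M, T) = (-5 - 2) + 2 = -7 + 2 = -5)
d(-3, 6)*(-3818) = -5*(-3818) = 19090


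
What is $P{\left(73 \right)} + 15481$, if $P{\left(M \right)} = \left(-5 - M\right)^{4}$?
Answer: $37030537$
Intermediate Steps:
$P{\left(73 \right)} + 15481 = \left(5 + 73\right)^{4} + 15481 = 78^{4} + 15481 = 37015056 + 15481 = 37030537$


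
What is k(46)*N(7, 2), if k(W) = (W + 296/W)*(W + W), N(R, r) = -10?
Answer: -48240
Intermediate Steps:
k(W) = 2*W*(W + 296/W) (k(W) = (W + 296/W)*(2*W) = 2*W*(W + 296/W))
k(46)*N(7, 2) = (592 + 2*46²)*(-10) = (592 + 2*2116)*(-10) = (592 + 4232)*(-10) = 4824*(-10) = -48240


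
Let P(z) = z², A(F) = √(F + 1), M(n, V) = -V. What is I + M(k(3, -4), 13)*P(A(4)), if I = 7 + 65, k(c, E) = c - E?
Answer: 7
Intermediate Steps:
I = 72
A(F) = √(1 + F)
I + M(k(3, -4), 13)*P(A(4)) = 72 + (-1*13)*(√(1 + 4))² = 72 - 13*(√5)² = 72 - 13*5 = 72 - 65 = 7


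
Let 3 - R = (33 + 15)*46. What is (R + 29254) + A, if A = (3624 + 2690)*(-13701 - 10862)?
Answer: -155063733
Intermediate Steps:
A = -155090782 (A = 6314*(-24563) = -155090782)
R = -2205 (R = 3 - (33 + 15)*46 = 3 - 48*46 = 3 - 1*2208 = 3 - 2208 = -2205)
(R + 29254) + A = (-2205 + 29254) - 155090782 = 27049 - 155090782 = -155063733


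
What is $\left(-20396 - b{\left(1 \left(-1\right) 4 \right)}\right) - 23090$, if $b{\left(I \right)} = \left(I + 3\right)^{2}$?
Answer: $-43487$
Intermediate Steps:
$b{\left(I \right)} = \left(3 + I\right)^{2}$
$\left(-20396 - b{\left(1 \left(-1\right) 4 \right)}\right) - 23090 = \left(-20396 - \left(3 + 1 \left(-1\right) 4\right)^{2}\right) - 23090 = \left(-20396 - \left(3 - 4\right)^{2}\right) - 23090 = \left(-20396 - \left(-1\right)^{2}\right) - 23090 = \left(-20396 - 1\right) - 23090 = -20397 - 23090 = -43487$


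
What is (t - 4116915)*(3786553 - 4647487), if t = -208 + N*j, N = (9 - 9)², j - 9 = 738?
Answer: 3544571172882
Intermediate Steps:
j = 747 (j = 9 + 738 = 747)
N = 0 (N = 0² = 0)
t = -208 (t = -208 + 0*747 = -208 + 0 = -208)
(t - 4116915)*(3786553 - 4647487) = (-208 - 4116915)*(3786553 - 4647487) = -4117123*(-860934) = 3544571172882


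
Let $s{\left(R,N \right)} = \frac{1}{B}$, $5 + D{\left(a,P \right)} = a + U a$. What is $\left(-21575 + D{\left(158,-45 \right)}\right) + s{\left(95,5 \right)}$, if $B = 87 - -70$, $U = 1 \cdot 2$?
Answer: $- \frac{3313641}{157} \approx -21106.0$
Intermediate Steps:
$U = 2$
$B = 157$ ($B = 87 + 70 = 157$)
$D{\left(a,P \right)} = -5 + 3 a$ ($D{\left(a,P \right)} = -5 + \left(a + 2 a\right) = -5 + 3 a$)
$s{\left(R,N \right)} = \frac{1}{157}$
$\left(-21575 + D{\left(158,-45 \right)}\right) + s{\left(95,5 \right)} = \left(-21575 + \left(-5 + 3 \cdot 158\right)\right) + \frac{1}{157} = \left(-21575 + \left(-5 + 474\right)\right) + \frac{1}{157} = \left(-21575 + 469\right) + \frac{1}{157} = -21106 + \frac{1}{157} = - \frac{3313641}{157}$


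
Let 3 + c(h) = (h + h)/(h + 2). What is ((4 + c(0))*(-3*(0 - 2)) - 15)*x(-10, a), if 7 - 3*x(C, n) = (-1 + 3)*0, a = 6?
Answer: -21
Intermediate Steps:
c(h) = -3 + 2*h/(2 + h) (c(h) = -3 + (h + h)/(h + 2) = -3 + (2*h)/(2 + h) = -3 + 2*h/(2 + h))
x(C, n) = 7/3 (x(C, n) = 7/3 - (-1 + 3)*0/3 = 7/3 - 2*0/3 = 7/3 - 1/3*0 = 7/3 + 0 = 7/3)
((4 + c(0))*(-3*(0 - 2)) - 15)*x(-10, a) = ((4 + (-6 - 1*0)/(2 + 0))*(-3*(0 - 2)) - 15)*(7/3) = ((4 + (-6 + 0)/2)*(-3*(-2)) - 15)*(7/3) = ((4 + (1/2)*(-6))*6 - 15)*(7/3) = ((4 - 3)*6 - 15)*(7/3) = (1*6 - 15)*(7/3) = (6 - 15)*(7/3) = -9*7/3 = -21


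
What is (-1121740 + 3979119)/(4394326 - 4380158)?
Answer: 408197/2024 ≈ 201.68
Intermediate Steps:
(-1121740 + 3979119)/(4394326 - 4380158) = 2857379/14168 = 2857379*(1/14168) = 408197/2024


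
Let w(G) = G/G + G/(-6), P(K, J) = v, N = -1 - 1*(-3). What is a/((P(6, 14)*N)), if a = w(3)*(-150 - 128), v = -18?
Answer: 139/36 ≈ 3.8611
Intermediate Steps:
N = 2 (N = -1 + 3 = 2)
P(K, J) = -18
w(G) = 1 - G/6 (w(G) = 1 + G*(-⅙) = 1 - G/6)
a = -139 (a = (1 - ⅙*3)*(-150 - 128) = (1 - ½)*(-278) = (½)*(-278) = -139)
a/((P(6, 14)*N)) = -139/((-18*2)) = -139/(-36) = -139*(-1/36) = 139/36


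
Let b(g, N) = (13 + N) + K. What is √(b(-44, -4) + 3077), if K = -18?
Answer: 2*√767 ≈ 55.390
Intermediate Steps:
b(g, N) = -5 + N (b(g, N) = (13 + N) - 18 = -5 + N)
√(b(-44, -4) + 3077) = √((-5 - 4) + 3077) = √(-9 + 3077) = √3068 = 2*√767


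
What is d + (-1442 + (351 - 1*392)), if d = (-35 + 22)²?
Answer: -1314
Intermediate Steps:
d = 169 (d = (-13)² = 169)
d + (-1442 + (351 - 1*392)) = 169 + (-1442 + (351 - 1*392)) = 169 + (-1442 + (351 - 392)) = 169 + (-1442 - 41) = 169 - 1483 = -1314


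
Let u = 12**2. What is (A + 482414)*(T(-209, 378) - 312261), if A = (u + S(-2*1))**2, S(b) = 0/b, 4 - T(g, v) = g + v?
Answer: -157197141900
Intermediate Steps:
T(g, v) = 4 - g - v (T(g, v) = 4 - (g + v) = 4 + (-g - v) = 4 - g - v)
S(b) = 0
u = 144
A = 20736 (A = (144 + 0)**2 = 144**2 = 20736)
(A + 482414)*(T(-209, 378) - 312261) = (20736 + 482414)*((4 - 1*(-209) - 1*378) - 312261) = 503150*((4 + 209 - 378) - 312261) = 503150*(-165 - 312261) = 503150*(-312426) = -157197141900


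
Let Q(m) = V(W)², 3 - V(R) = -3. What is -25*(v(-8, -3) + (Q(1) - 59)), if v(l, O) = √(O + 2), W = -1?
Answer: 575 - 25*I ≈ 575.0 - 25.0*I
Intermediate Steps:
v(l, O) = √(2 + O)
V(R) = 6 (V(R) = 3 - 1*(-3) = 3 + 3 = 6)
Q(m) = 36 (Q(m) = 6² = 36)
-25*(v(-8, -3) + (Q(1) - 59)) = -25*(√(2 - 3) + (36 - 59)) = -25*(√(-1) - 23) = -25*(I - 23) = -25*(-23 + I) = 575 - 25*I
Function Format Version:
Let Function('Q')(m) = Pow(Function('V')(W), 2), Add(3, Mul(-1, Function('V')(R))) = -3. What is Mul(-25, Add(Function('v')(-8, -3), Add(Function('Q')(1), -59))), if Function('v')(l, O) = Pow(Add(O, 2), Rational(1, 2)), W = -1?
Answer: Add(575, Mul(-25, I)) ≈ Add(575.00, Mul(-25.000, I))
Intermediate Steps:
Function('v')(l, O) = Pow(Add(2, O), Rational(1, 2))
Function('V')(R) = 6 (Function('V')(R) = Add(3, Mul(-1, -3)) = Add(3, 3) = 6)
Function('Q')(m) = 36 (Function('Q')(m) = Pow(6, 2) = 36)
Mul(-25, Add(Function('v')(-8, -3), Add(Function('Q')(1), -59))) = Mul(-25, Add(Pow(Add(2, -3), Rational(1, 2)), Add(36, -59))) = Mul(-25, Add(Pow(-1, Rational(1, 2)), -23)) = Mul(-25, Add(I, -23)) = Mul(-25, Add(-23, I)) = Add(575, Mul(-25, I))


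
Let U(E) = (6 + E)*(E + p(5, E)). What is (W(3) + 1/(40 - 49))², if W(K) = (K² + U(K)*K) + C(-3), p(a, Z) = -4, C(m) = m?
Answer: 36100/81 ≈ 445.68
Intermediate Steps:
U(E) = (-4 + E)*(6 + E) (U(E) = (6 + E)*(E - 4) = (6 + E)*(-4 + E) = (-4 + E)*(6 + E))
W(K) = -3 + K² + K*(-24 + K² + 2*K) (W(K) = (K² + (-24 + K² + 2*K)*K) - 3 = (K² + K*(-24 + K² + 2*K)) - 3 = -3 + K² + K*(-24 + K² + 2*K))
(W(3) + 1/(40 - 49))² = ((-3 + 3³ - 24*3 + 3*3²) + 1/(40 - 49))² = ((-3 + 27 - 72 + 3*9) + 1/(-9))² = ((-3 + 27 - 72 + 27) - ⅑)² = (-21 - ⅑)² = (-190/9)² = 36100/81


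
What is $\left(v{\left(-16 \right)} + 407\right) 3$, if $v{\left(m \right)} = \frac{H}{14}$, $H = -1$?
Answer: $\frac{17091}{14} \approx 1220.8$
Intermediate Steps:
$v{\left(m \right)} = - \frac{1}{14}$
$\left(v{\left(-16 \right)} + 407\right) 3 = \left(- \frac{1}{14} + 407\right) 3 = \frac{5697}{14} \cdot 3 = \frac{17091}{14}$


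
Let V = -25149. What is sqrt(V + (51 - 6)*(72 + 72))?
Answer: 7*I*sqrt(381) ≈ 136.63*I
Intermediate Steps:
sqrt(V + (51 - 6)*(72 + 72)) = sqrt(-25149 + (51 - 6)*(72 + 72)) = sqrt(-25149 + 45*144) = sqrt(-25149 + 6480) = sqrt(-18669) = 7*I*sqrt(381)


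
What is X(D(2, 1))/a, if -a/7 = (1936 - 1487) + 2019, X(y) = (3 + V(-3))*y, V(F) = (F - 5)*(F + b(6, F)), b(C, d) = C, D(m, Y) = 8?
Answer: 6/617 ≈ 0.0097245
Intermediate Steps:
V(F) = (-5 + F)*(6 + F) (V(F) = (F - 5)*(F + 6) = (-5 + F)*(6 + F))
X(y) = -21*y (X(y) = (3 + (-30 - 3 + (-3)²))*y = (3 + (-30 - 3 + 9))*y = (3 - 24)*y = -21*y)
a = -17276 (a = -7*((1936 - 1487) + 2019) = -7*(449 + 2019) = -7*2468 = -17276)
X(D(2, 1))/a = -21*8/(-17276) = -168*(-1/17276) = 6/617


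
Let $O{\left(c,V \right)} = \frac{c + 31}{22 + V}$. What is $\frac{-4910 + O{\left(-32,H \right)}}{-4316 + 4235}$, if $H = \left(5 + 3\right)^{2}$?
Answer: $\frac{422261}{6966} \approx 60.617$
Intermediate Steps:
$H = 64$ ($H = 8^{2} = 64$)
$O{\left(c,V \right)} = \frac{31 + c}{22 + V}$
$\frac{-4910 + O{\left(-32,H \right)}}{-4316 + 4235} = \frac{-4910 + \frac{31 - 32}{22 + 64}}{-4316 + 4235} = \frac{-4910 + \frac{1}{86} \left(-1\right)}{-81} = \left(-4910 + \frac{1}{86} \left(-1\right)\right) \left(- \frac{1}{81}\right) = \left(-4910 - \frac{1}{86}\right) \left(- \frac{1}{81}\right) = \left(- \frac{422261}{86}\right) \left(- \frac{1}{81}\right) = \frac{422261}{6966}$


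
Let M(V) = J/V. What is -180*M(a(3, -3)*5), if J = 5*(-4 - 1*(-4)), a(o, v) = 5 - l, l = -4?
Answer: 0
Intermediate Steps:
a(o, v) = 9 (a(o, v) = 5 - 1*(-4) = 5 + 4 = 9)
J = 0 (J = 5*(-4 + 4) = 5*0 = 0)
M(V) = 0 (M(V) = 0/V = 0)
-180*M(a(3, -3)*5) = -180*0 = 0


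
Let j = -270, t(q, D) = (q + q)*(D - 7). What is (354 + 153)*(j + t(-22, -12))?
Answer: 286962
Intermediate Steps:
t(q, D) = 2*q*(-7 + D) (t(q, D) = (2*q)*(-7 + D) = 2*q*(-7 + D))
(354 + 153)*(j + t(-22, -12)) = (354 + 153)*(-270 + 2*(-22)*(-7 - 12)) = 507*(-270 + 2*(-22)*(-19)) = 507*(-270 + 836) = 507*566 = 286962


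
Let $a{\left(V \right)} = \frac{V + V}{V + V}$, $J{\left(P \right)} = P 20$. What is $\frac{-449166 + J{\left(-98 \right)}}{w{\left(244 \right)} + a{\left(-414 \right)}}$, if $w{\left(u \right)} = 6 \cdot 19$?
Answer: $- \frac{451126}{115} \approx -3922.8$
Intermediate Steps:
$J{\left(P \right)} = 20 P$
$w{\left(u \right)} = 114$
$a{\left(V \right)} = 1$ ($a{\left(V \right)} = \frac{2 V}{2 V} = 2 V \frac{1}{2 V} = 1$)
$\frac{-449166 + J{\left(-98 \right)}}{w{\left(244 \right)} + a{\left(-414 \right)}} = \frac{-449166 + 20 \left(-98\right)}{114 + 1} = \frac{-449166 - 1960}{115} = \left(-451126\right) \frac{1}{115} = - \frac{451126}{115}$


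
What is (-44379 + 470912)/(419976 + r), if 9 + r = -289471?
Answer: 426533/130496 ≈ 3.2686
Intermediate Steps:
r = -289480 (r = -9 - 289471 = -289480)
(-44379 + 470912)/(419976 + r) = (-44379 + 470912)/(419976 - 289480) = 426533/130496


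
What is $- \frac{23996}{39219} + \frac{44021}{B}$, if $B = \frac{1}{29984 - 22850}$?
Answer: $\frac{12316562755270}{39219} \approx 3.1405 \cdot 10^{8}$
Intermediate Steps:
$B = \frac{1}{7134} \approx 0.00014017$
$- \frac{23996}{39219} + \frac{44021}{B} = - \frac{23996}{39219} + 44021 \frac{1}{\frac{1}{7134}} = \left(-23996\right) \frac{1}{39219} + 44021 \cdot 7134 = - \frac{23996}{39219} + 314045814 = \frac{12316562755270}{39219}$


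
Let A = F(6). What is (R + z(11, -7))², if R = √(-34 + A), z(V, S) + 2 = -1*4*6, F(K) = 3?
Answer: (26 - I*√31)² ≈ 645.0 - 289.52*I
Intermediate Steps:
z(V, S) = -26 (z(V, S) = -2 - 1*4*6 = -2 - 4*6 = -2 - 24 = -26)
A = 3
R = I*√31 (R = √(-34 + 3) = √(-31) = I*√31 ≈ 5.5678*I)
(R + z(11, -7))² = (I*√31 - 26)² = (-26 + I*√31)²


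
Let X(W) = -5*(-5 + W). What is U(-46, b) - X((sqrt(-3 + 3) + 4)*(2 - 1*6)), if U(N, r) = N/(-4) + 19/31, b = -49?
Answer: -5759/62 ≈ -92.887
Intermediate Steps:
U(N, r) = 19/31 - N/4 (U(N, r) = N*(-1/4) + 19*(1/31) = -N/4 + 19/31 = 19/31 - N/4)
X(W) = 25 - 5*W
U(-46, b) - X((sqrt(-3 + 3) + 4)*(2 - 1*6)) = (19/31 - 1/4*(-46)) - (25 - 5*(sqrt(-3 + 3) + 4)*(2 - 1*6)) = (19/31 + 23/2) - (25 - 5*(sqrt(0) + 4)*(2 - 6)) = 751/62 - (25 - 5*(0 + 4)*(-4)) = 751/62 - (25 - 20*(-4)) = 751/62 - (25 - 5*(-16)) = 751/62 - (25 + 80) = 751/62 - 1*105 = 751/62 - 105 = -5759/62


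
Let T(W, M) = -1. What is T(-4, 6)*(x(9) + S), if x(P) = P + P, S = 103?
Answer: -121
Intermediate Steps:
x(P) = 2*P
T(-4, 6)*(x(9) + S) = -(2*9 + 103) = -(18 + 103) = -1*121 = -121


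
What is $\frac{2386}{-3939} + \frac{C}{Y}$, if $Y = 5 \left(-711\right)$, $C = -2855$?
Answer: $\frac{184241}{933543} \approx 0.19736$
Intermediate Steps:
$Y = -3555$
$\frac{2386}{-3939} + \frac{C}{Y} = \frac{2386}{-3939} - \frac{2855}{-3555} = 2386 \left(- \frac{1}{3939}\right) - - \frac{571}{711} = - \frac{2386}{3939} + \frac{571}{711} = \frac{184241}{933543}$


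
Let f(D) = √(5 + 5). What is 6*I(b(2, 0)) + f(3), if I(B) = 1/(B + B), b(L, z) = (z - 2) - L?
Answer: -¾ + √10 ≈ 2.4123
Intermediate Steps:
b(L, z) = -2 + z - L (b(L, z) = (-2 + z) - L = -2 + z - L)
I(B) = 1/(2*B)
f(D) = √10
6*I(b(2, 0)) + f(3) = 6*(1/(2*(-2 + 0 - 1*2))) + √10 = 6*(1/(2*(-2 + 0 - 2))) + √10 = 6*((½)/(-4)) + √10 = 6*((½)*(-¼)) + √10 = 6*(-⅛) + √10 = -¾ + √10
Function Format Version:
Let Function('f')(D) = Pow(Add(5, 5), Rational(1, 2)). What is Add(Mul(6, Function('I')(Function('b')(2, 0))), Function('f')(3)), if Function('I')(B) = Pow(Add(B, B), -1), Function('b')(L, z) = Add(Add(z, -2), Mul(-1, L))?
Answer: Add(Rational(-3, 4), Pow(10, Rational(1, 2))) ≈ 2.4123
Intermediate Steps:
Function('b')(L, z) = Add(-2, z, Mul(-1, L)) (Function('b')(L, z) = Add(Add(-2, z), Mul(-1, L)) = Add(-2, z, Mul(-1, L)))
Function('I')(B) = Mul(Rational(1, 2), Pow(B, -1)) (Function('I')(B) = Pow(Mul(2, B), -1) = Mul(Rational(1, 2), Pow(B, -1)))
Function('f')(D) = Pow(10, Rational(1, 2))
Add(Mul(6, Function('I')(Function('b')(2, 0))), Function('f')(3)) = Add(Mul(6, Mul(Rational(1, 2), Pow(Add(-2, 0, Mul(-1, 2)), -1))), Pow(10, Rational(1, 2))) = Add(Mul(6, Mul(Rational(1, 2), Pow(Add(-2, 0, -2), -1))), Pow(10, Rational(1, 2))) = Add(Mul(6, Mul(Rational(1, 2), Pow(-4, -1))), Pow(10, Rational(1, 2))) = Add(Mul(6, Mul(Rational(1, 2), Rational(-1, 4))), Pow(10, Rational(1, 2))) = Add(Mul(6, Rational(-1, 8)), Pow(10, Rational(1, 2))) = Add(Rational(-3, 4), Pow(10, Rational(1, 2)))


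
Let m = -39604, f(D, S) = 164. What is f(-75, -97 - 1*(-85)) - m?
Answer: 39768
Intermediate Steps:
f(-75, -97 - 1*(-85)) - m = 164 - 1*(-39604) = 164 + 39604 = 39768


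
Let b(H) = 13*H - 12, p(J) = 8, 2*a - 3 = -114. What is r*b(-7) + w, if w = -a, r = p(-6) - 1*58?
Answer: 10411/2 ≈ 5205.5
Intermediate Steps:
a = -111/2 (a = 3/2 + (1/2)*(-114) = 3/2 - 57 = -111/2 ≈ -55.500)
b(H) = -12 + 13*H
r = -50 (r = 8 - 1*58 = 8 - 58 = -50)
w = 111/2 (w = -1*(-111/2) = 111/2 ≈ 55.500)
r*b(-7) + w = -50*(-12 + 13*(-7)) + 111/2 = -50*(-12 - 91) + 111/2 = -50*(-103) + 111/2 = 5150 + 111/2 = 10411/2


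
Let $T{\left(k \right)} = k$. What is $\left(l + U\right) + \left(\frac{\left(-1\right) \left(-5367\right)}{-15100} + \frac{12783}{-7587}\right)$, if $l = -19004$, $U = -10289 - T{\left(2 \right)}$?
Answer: $- \frac{1118792444743}{38187900} \approx -29297.0$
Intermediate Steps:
$U = -10291$ ($U = -10289 - 2 = -10291$)
$\left(l + U\right) + \left(\frac{\left(-1\right) \left(-5367\right)}{-15100} + \frac{12783}{-7587}\right) = \left(-19004 - 10291\right) + \left(\frac{\left(-1\right) \left(-5367\right)}{-15100} + \frac{12783}{-7587}\right) = -29295 + \left(5367 \left(- \frac{1}{15100}\right) + 12783 \left(- \frac{1}{7587}\right)\right) = -29295 - \frac{77914243}{38187900} = - \frac{1118792444743}{38187900}$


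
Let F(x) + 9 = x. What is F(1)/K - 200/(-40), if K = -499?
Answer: 2503/499 ≈ 5.0160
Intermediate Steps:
F(x) = -9 + x
F(1)/K - 200/(-40) = (-9 + 1)/(-499) - 200/(-40) = -8*(-1/499) - 200*(-1/40) = 8/499 + 5 = 2503/499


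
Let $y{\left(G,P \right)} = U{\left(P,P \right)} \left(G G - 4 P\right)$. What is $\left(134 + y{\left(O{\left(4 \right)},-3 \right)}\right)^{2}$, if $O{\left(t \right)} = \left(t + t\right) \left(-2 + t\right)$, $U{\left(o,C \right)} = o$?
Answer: $448900$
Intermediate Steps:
$O{\left(t \right)} = 2 t \left(-2 + t\right)$
$y{\left(G,P \right)} = P \left(G^{2} - 4 P\right)$ ($y{\left(G,P \right)} = P \left(G G - 4 P\right) = P \left(G^{2} - 4 P\right)$)
$\left(134 + y{\left(O{\left(4 \right)},-3 \right)}\right)^{2} = \left(134 - 3 \left(\left(2 \cdot 4 \left(-2 + 4\right)\right)^{2} - -12\right)\right)^{2} = \left(134 - 3 \left(\left(2 \cdot 4 \cdot 2\right)^{2} + 12\right)\right)^{2} = \left(134 - 3 \left(16^{2} + 12\right)\right)^{2} = \left(134 - 3 \left(256 + 12\right)\right)^{2} = \left(134 - 804\right)^{2} = \left(-670\right)^{2} = 448900$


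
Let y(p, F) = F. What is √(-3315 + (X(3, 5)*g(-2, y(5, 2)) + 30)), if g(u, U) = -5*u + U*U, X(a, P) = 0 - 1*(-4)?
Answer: I*√3229 ≈ 56.824*I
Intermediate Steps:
X(a, P) = 4 (X(a, P) = 0 + 4 = 4)
g(u, U) = U² - 5*u (g(u, U) = -5*u + U² = U² - 5*u)
√(-3315 + (X(3, 5)*g(-2, y(5, 2)) + 30)) = √(-3315 + (4*(2² - 5*(-2)) + 30)) = √(-3315 + (4*(4 + 10) + 30)) = √(-3315 + (4*14 + 30)) = √(-3315 + (56 + 30)) = √(-3315 + 86) = √(-3229) = I*√3229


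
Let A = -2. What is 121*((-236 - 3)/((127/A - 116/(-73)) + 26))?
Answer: 4222174/5243 ≈ 805.30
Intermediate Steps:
121*((-236 - 3)/((127/A - 116/(-73)) + 26)) = 121*((-236 - 3)/((127/(-2) - 116/(-73)) + 26)) = 121*(-239/((127*(-½) - 116*(-1/73)) + 26)) = 121*(-239/((-127/2 + 116/73) + 26)) = 121*(-239/(-9039/146 + 26)) = 121*(-239/(-5243/146)) = 121*(-239*(-146/5243)) = 121*(34894/5243) = 4222174/5243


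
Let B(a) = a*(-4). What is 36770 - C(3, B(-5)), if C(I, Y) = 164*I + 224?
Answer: 36054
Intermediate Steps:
B(a) = -4*a
C(I, Y) = 224 + 164*I
36770 - C(3, B(-5)) = 36770 - (224 + 164*3) = 36770 - (224 + 492) = 36770 - 1*716 = 36770 - 716 = 36054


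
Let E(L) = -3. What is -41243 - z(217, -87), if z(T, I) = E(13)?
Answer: -41240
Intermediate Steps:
z(T, I) = -3
-41243 - z(217, -87) = -41243 - 1*(-3) = -41243 + 3 = -41240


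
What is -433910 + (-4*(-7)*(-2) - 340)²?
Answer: -277094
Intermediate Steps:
-433910 + (-4*(-7)*(-2) - 340)² = -433910 + (28*(-2) - 340)² = -433910 + (-56 - 340)² = -433910 + (-396)² = -433910 + 156816 = -277094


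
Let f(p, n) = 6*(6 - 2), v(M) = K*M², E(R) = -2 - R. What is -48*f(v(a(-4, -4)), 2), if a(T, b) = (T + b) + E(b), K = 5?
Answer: -1152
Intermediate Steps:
a(T, b) = -2 + T (a(T, b) = (T + b) + (-2 - b) = -2 + T)
v(M) = 5*M²
f(p, n) = 24 (f(p, n) = 6*4 = 24)
-48*f(v(a(-4, -4)), 2) = -48*24 = -1152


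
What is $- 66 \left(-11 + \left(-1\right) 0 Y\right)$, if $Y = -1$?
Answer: $726$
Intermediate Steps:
$- 66 \left(-11 + \left(-1\right) 0 Y\right) = - 66 \left(-11 + \left(-1\right) 0 \left(-1\right)\right) = - 66 \left(-11 + 0 \left(-1\right)\right) = - 66 \left(-11 + 0\right) = \left(-66\right) \left(-11\right) = 726$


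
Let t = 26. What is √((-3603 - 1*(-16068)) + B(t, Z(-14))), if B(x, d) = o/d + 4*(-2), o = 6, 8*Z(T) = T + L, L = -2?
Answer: √12454 ≈ 111.60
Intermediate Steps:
Z(T) = -¼ + T/8 (Z(T) = (T - 2)/8 = (-2 + T)/8 = -¼ + T/8)
B(x, d) = -8 + 6/d (B(x, d) = 6/d + 4*(-2) = 6/d - 8 = -8 + 6/d)
√((-3603 - 1*(-16068)) + B(t, Z(-14))) = √((-3603 - 1*(-16068)) + (-8 + 6/(-¼ + (⅛)*(-14)))) = √((-3603 + 16068) + (-8 + 6/(-¼ - 7/4))) = √(12465 + (-8 + 6/(-2))) = √(12465 + (-8 + 6*(-½))) = √(12465 + (-8 - 3)) = √(12465 - 11) = √12454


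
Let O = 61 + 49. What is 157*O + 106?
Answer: 17376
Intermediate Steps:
O = 110
157*O + 106 = 157*110 + 106 = 17270 + 106 = 17376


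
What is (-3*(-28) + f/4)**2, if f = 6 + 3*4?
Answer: 31329/4 ≈ 7832.3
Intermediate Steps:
f = 18 (f = 6 + 12 = 18)
(-3*(-28) + f/4)**2 = (-3*(-28) + 18/4)**2 = (84 + 18*(1/4))**2 = (84 + 9/2)**2 = (177/2)**2 = 31329/4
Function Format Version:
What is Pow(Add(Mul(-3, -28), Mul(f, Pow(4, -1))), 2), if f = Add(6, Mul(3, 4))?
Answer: Rational(31329, 4) ≈ 7832.3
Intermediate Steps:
f = 18 (f = Add(6, 12) = 18)
Pow(Add(Mul(-3, -28), Mul(f, Pow(4, -1))), 2) = Pow(Add(Mul(-3, -28), Mul(18, Pow(4, -1))), 2) = Pow(Add(84, Mul(18, Rational(1, 4))), 2) = Pow(Add(84, Rational(9, 2)), 2) = Pow(Rational(177, 2), 2) = Rational(31329, 4)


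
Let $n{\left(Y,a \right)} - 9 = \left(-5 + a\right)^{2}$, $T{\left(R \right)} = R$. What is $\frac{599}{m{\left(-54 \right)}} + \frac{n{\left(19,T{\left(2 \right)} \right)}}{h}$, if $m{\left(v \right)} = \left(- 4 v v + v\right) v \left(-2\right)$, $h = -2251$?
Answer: $- \frac{24128141}{2848739544} \approx -0.0084698$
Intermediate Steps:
$n{\left(Y,a \right)} = 9 + \left(-5 + a\right)^{2}$
$m{\left(v \right)} = - 2 v \left(v - 4 v^{2}\right)$ ($m{\left(v \right)} = \left(- 4 v^{2} + v\right) v \left(-2\right) = \left(v - 4 v^{2}\right) v \left(-2\right) = v \left(v - 4 v^{2}\right) \left(-2\right) = - 2 v \left(v - 4 v^{2}\right)$)
$\frac{599}{m{\left(-54 \right)}} + \frac{n{\left(19,T{\left(2 \right)} \right)}}{h} = \frac{599}{\left(-54\right)^{2} \left(-2 + 8 \left(-54\right)\right)} + \frac{9 + \left(-5 + 2\right)^{2}}{-2251} = \frac{599}{2916 \left(-2 - 432\right)} + \left(9 + \left(-3\right)^{2}\right) \left(- \frac{1}{2251}\right) = \frac{599}{2916 \left(-434\right)} + \left(9 + 9\right) \left(- \frac{1}{2251}\right) = \frac{599}{-1265544} + 18 \left(- \frac{1}{2251}\right) = 599 \left(- \frac{1}{1265544}\right) - \frac{18}{2251} = - \frac{599}{1265544} - \frac{18}{2251} = - \frac{24128141}{2848739544}$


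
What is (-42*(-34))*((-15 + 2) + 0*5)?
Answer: -18564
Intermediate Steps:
(-42*(-34))*((-15 + 2) + 0*5) = 1428*(-13 + 0) = 1428*(-13) = -18564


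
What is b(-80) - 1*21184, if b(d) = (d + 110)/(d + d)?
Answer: -338947/16 ≈ -21184.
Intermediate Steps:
b(d) = (110 + d)/(2*d) (b(d) = (110 + d)/((2*d)) = (110 + d)*(1/(2*d)) = (110 + d)/(2*d))
b(-80) - 1*21184 = (½)*(110 - 80)/(-80) - 1*21184 = (½)*(-1/80)*30 - 21184 = -3/16 - 21184 = -338947/16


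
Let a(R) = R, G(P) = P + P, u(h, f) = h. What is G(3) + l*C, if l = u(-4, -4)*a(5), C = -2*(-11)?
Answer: -434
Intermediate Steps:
C = 22
G(P) = 2*P
l = -20 (l = -4*5 = -20)
G(3) + l*C = 2*3 - 20*22 = 6 - 440 = -434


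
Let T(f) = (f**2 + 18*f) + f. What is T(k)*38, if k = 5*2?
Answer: 11020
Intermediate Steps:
k = 10
T(f) = f**2 + 19*f
T(k)*38 = (10*(19 + 10))*38 = (10*29)*38 = 290*38 = 11020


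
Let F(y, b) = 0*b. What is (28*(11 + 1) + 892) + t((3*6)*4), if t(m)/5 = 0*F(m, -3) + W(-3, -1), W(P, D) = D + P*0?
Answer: 1223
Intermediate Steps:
F(y, b) = 0
W(P, D) = D (W(P, D) = D + 0 = D)
t(m) = -5 (t(m) = 5*(0*0 - 1) = 5*(0 - 1) = 5*(-1) = -5)
(28*(11 + 1) + 892) + t((3*6)*4) = (28*(11 + 1) + 892) - 5 = (28*12 + 892) - 5 = (336 + 892) - 5 = 1228 - 5 = 1223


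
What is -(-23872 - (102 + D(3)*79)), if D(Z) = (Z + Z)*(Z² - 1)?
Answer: 27766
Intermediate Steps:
D(Z) = 2*Z*(-1 + Z²) (D(Z) = (2*Z)*(-1 + Z²) = 2*Z*(-1 + Z²))
-(-23872 - (102 + D(3)*79)) = -(-23872 - (102 + (2*3*(-1 + 3²))*79)) = -(-23872 - (102 + (2*3*(-1 + 9))*79)) = -(-23872 - (102 + (2*3*8)*79)) = -(-23872 - (102 + 48*79)) = -(-23872 - (102 + 3792)) = -(-23872 - 1*3894) = -(-23872 - 3894) = -1*(-27766) = 27766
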